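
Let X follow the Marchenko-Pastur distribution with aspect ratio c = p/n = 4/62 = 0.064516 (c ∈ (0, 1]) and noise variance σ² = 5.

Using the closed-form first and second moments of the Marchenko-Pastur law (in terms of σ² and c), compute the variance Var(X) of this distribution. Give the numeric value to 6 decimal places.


Recall the MP moments m_1 = E[X] = σ² and m_2 = E[X²] = σ⁴ (1 + c).
m_1 = E[X] = σ² = 5, so m_1² = 25.
m_2 = E[X²] = σ⁴ (1 + c) = 25 · (1 + 0.064516) = 25 · 1.064516 = 26.612903.
(Note m_2 − m_1² simplifies to c · σ⁴ = 0.064516 · 25.)

Var(X) = m_2 − m_1² = 26.612903 − 25 = 1.612903.


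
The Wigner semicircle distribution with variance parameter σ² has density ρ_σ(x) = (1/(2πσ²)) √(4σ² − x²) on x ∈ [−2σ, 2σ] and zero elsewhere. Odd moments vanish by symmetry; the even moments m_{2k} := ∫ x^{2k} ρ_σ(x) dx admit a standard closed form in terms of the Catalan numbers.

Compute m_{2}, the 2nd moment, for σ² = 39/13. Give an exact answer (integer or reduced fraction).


By the scaled semicircle moment identity, m_{2k} = σ^{2k} · C_k with k = 1.
C_1 = (1/(k+1)) · C(2k, k) = (1/2) · C(2, 1) = (1/2) · 2 = 1.
σ^{2k} = (σ²)^k = (39/13)^1 = 3.

Therefore m_{2} = σ^{2} · C_1 = 3 · 1 = 3.


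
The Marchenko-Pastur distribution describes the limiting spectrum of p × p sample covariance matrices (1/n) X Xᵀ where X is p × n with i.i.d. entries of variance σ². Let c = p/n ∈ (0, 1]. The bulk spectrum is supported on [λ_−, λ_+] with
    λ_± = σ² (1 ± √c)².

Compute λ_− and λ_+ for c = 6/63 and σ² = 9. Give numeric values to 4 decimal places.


c = 6/63 = 0.095238; √c = 0.308607.
λ_− = σ² (1 − √c)² = 9 · (1 − 0.308607)² = 9 · (0.691393)² = 4.302222.
λ_+ = σ² (1 + √c)² = 9 · (1 + 0.308607)² = 9 · (1.308607)² = 15.412063.

Rounded to 4 decimal places: λ_− ≈ 4.3022, λ_+ ≈ 15.4121.


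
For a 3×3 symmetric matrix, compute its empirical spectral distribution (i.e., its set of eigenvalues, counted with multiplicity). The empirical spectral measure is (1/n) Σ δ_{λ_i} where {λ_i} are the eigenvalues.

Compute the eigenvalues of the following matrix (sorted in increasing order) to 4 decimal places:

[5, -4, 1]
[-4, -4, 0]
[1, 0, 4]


Since M is real symmetric, all three eigenvalues are real; they are the roots of det(λI − M) = λ³ − (tr M) λ² + s λ − det M, where s is the sum of the principal 2×2 minors.
tr M = 5 + (-4) + 4 = 5.
s = (5·(-4) − (-4)²) + (5·4 − 1²) + ((-4)·4 − 0²) = -36 + 19 + (-16) = -33.
det M (expand along row 1) = 5·(-16) − (-4)·(-16) + 1·4 = -140.
Characteristic polynomial: λ³ − 5λ² − 33λ + 140 = 0.
Substitute λ = y + (tr M)/3 = y + 1.666667 to remove the quadratic term: y³ + p·y + q = 0 with p = s − (tr M)²/3 = -41.333333 and q = −2(tr M)³/27 + (tr M)·s/3 − det M = 75.740741.
Three real roots ⇒ use the trigonometric (Viète) form: r = 2√(−p/3) = 7.423686, φ = arccos(3q/(p·r)) = arccos(-0.740510) = 2.404625 rad.
y_k = r·cos(φ/3 − 2πk/3) for k = 0, 1, 2 gives y = 5.163916, 2.036896, -7.200812.
λ_k = y_k + 1.666667 gives λ = 6.8306, 3.7036, -5.5341 (check: the sum is 5.0000 = tr M).

Eigenvalues sorted in increasing order: [-5.5341, 3.7036, 6.8306].


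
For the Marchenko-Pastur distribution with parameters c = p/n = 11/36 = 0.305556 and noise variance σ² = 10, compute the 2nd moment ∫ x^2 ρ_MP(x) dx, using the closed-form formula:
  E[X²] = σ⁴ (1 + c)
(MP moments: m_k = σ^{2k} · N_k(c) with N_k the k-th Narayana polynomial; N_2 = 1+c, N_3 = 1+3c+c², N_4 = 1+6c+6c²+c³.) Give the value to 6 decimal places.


E[X²] = σ⁴ (1 + c) (second MP moment). With σ² = 10 (so σ⁴ = 100) and c = 11/36 = 0.305556: E[X²] = 100 · (1 + 0.305556) = 100 · 1.305556.

So E[X^2] = 130.555556.


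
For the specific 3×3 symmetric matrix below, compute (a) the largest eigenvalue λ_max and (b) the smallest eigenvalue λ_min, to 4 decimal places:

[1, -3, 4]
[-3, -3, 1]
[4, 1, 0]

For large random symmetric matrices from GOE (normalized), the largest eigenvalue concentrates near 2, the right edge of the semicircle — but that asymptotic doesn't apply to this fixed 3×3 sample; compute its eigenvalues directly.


Since M is real symmetric, all three eigenvalues are real; they are the roots of det(λI − M) = λ³ − (tr M) λ² + s λ − det M, where s is the sum of the principal 2×2 minors.
tr M = 1 + (-3) + 0 = -2.
s = (1·(-3) − (-3)²) + (1·0 − 4²) + ((-3)·0 − 1²) = -12 + (-16) + (-1) = -29.
det M (expand along row 1) = 1·(-1) − (-3)·(-4) + 4·9 = 23.
Characteristic polynomial: λ³ + 2λ² − 29λ − 23 = 0.
Substitute λ = y + (tr M)/3 = y − 0.666667 to remove the quadratic term: y³ + p·y + q = 0 with p = s − (tr M)²/3 = -30.333333 and q = −2(tr M)³/27 + (tr M)·s/3 − det M = -3.074074.
Three real roots ⇒ use the trigonometric (Viète) form: r = 2√(−p/3) = 6.359595, φ = arccos(3q/(p·r)) = arccos(0.047806) = 1.522972 rad.
y_k = r·cos(φ/3 − 2πk/3) for k = 0, 1, 2 gives y = 5.557559, -0.101377, -5.456182.
λ_k = y_k − 0.666667 gives λ = 4.8909, -0.7680, -6.1228 (check: the sum is -2.0000 = tr M).

Hence λ_max = 4.8909 and λ_min = -6.1228.


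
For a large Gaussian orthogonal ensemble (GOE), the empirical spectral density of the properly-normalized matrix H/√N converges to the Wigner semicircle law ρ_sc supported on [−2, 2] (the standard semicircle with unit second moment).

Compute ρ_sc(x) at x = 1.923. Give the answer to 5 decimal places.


ρ_sc(x) = (1/(2π)) √(4 − x²). With x = 1.923:
  4 − x² = 4 − (1.923)² = 4 − 3.697929 = 0.302071.
  √(4 − x²) = 0.549610.
  1/(2π) = 0.159155.
  ρ_sc(1.923) = 0.159155 · 0.549610 = 0.087473.

Rounded to 5 decimal places: ρ_sc(1.923) ≈ 0.08747.


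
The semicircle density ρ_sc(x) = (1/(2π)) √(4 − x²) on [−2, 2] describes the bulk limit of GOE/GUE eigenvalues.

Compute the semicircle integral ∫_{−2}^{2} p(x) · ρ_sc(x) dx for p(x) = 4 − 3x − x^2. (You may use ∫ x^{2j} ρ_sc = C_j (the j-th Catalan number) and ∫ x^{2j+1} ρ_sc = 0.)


Write p(x) = Σ a_i x^i, split into monomials and integrate each against ρ_sc separately.
Using ∫ x^{2j} ρ_sc = C_j = (1/(j+1)) C(2j, j) (Catalan numbers) and ∫ x^{2j+1} ρ_sc = 0 (odd monomials vanish by symmetry):
  i = 0 (even): a_0 · C_{0} = 4 · 1 = 4
  i = 1 (odd): ∫ x^1 ρ_sc = 0 (vanishes)
  i = 2 (even): a_2 · C_{1} = -1 · 1 = -1

Summing the contributions: ∫_{−2}^{2} p(x) ρ_sc(x) dx = 4 + (-1) = 3.


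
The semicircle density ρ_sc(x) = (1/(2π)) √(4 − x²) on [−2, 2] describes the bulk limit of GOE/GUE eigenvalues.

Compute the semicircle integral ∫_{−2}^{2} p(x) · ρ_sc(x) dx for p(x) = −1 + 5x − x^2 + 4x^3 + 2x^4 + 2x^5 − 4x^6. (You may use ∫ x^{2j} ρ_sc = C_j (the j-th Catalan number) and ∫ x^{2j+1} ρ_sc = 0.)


Write p(x) = Σ a_i x^i, split into monomials and integrate each against ρ_sc separately.
Using ∫ x^{2j} ρ_sc = C_j = (1/(j+1)) C(2j, j) (Catalan numbers) and ∫ x^{2j+1} ρ_sc = 0 (odd monomials vanish by symmetry):
  i = 0 (even): a_0 · C_{0} = -1 · 1 = -1
  i = 1 (odd): ∫ x^1 ρ_sc = 0 (vanishes)
  i = 2 (even): a_2 · C_{1} = -1 · 1 = -1
  i = 3 (odd): ∫ x^3 ρ_sc = 0 (vanishes)
  i = 4 (even): a_4 · C_{2} = 2 · 2 = 4
  i = 5 (odd): ∫ x^5 ρ_sc = 0 (vanishes)
  i = 6 (even): a_6 · C_{3} = -4 · 5 = -20

Summing the contributions: ∫_{−2}^{2} p(x) ρ_sc(x) dx = (-1) + (-1) + 4 + (-20) = -18.


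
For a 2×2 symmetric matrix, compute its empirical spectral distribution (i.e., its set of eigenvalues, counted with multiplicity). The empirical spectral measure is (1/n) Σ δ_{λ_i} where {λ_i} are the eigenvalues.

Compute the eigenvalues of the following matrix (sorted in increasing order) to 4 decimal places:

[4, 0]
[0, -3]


Since M is real symmetric, both eigenvalues are real; they are the roots of det(λI − M) = λ² − (tr M) λ + det M.
tr M = 4 + (-3) = 1.
det M = 4·(-3) − 0² = -12 − 0 = -12.
Characteristic polynomial: λ² − λ − 12 = 0.
Discriminant Δ = (tr M)² − 4·det M = 1 − (-48) = 49; √Δ = 7.000000.
λ = (tr M ± √Δ)/2 = (1 ± 7.000000)/2, giving (tr M − √Δ)/2 = -3.0000 and (tr M + √Δ)/2 = 4.0000.

Eigenvalues sorted in increasing order: [-3.0000, 4.0000].


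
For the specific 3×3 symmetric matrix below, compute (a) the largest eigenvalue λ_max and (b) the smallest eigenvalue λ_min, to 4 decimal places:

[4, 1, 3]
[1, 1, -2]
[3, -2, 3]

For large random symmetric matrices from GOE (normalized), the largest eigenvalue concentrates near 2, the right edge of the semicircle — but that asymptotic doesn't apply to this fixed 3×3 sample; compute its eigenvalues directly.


Since M is real symmetric, all three eigenvalues are real; they are the roots of det(λI − M) = λ³ − (tr M) λ² + s λ − det M, where s is the sum of the principal 2×2 minors.
tr M = 4 + 1 + 3 = 8.
s = (4·1 − 1²) + (4·3 − 3²) + (1·3 − (-2)²) = 3 + 3 + (-1) = 5.
det M (expand along row 1) = 4·(-1) − 1·9 + 3·(-5) = -28.
Characteristic polynomial: λ³ − 8λ² + 5λ + 28 = 0.
Substitute λ = y + (tr M)/3 = y + 2.666667 to remove the quadratic term: y³ + p·y + q = 0 with p = s − (tr M)²/3 = -16.333333 and q = −2(tr M)³/27 + (tr M)·s/3 − det M = 3.407407.
Three real roots ⇒ use the trigonometric (Viète) form: r = 2√(−p/3) = 4.666667, φ = arccos(3q/(p·r)) = arccos(-0.134111) = 1.705312 rad.
y_k = r·cos(φ/3 − 2πk/3) for k = 0, 1, 2 gives y = 3.932801, 0.209177, -4.141978.
λ_k = y_k + 2.666667 gives λ = 6.5995, 2.8758, -1.4753 (check: the sum is 8.0000 = tr M).

Hence λ_max = 6.5995 and λ_min = -1.4753.


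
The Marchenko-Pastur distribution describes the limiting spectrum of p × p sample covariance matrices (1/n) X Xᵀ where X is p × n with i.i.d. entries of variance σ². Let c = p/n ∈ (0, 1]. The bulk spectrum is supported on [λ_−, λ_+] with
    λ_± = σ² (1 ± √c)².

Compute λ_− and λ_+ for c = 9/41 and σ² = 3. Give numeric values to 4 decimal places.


c = 9/41 = 0.219512; √c = 0.468521.
λ_− = σ² (1 − √c)² = 3 · (1 − 0.468521)² = 3 · (0.531479)² = 0.847409.
λ_+ = σ² (1 + √c)² = 3 · (1 + 0.468521)² = 3 · (1.468521)² = 6.469664.

Rounded to 4 decimal places: λ_− ≈ 0.8474, λ_+ ≈ 6.4697.


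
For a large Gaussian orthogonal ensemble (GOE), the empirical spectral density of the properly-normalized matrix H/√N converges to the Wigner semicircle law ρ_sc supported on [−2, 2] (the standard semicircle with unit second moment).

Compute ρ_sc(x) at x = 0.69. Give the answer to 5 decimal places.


ρ_sc(x) = (1/(2π)) √(4 − x²). With x = 0.69:
  4 − x² = 4 − (0.69)² = 4 − 0.476100 = 3.523900.
  √(4 − x²) = 1.877205.
  1/(2π) = 0.159155.
  ρ_sc(0.69) = 0.159155 · 1.877205 = 0.298767.

Rounded to 5 decimal places: ρ_sc(0.69) ≈ 0.29877.


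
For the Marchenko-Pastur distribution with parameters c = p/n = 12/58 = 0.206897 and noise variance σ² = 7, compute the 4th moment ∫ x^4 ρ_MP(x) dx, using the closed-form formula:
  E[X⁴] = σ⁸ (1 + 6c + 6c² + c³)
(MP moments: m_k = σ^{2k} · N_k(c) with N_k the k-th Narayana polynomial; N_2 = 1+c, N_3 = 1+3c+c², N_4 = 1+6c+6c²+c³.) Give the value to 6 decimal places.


E[X⁴] = σ⁸ (1 + 6c + 6c² + c³) (fourth MP moment). With σ² = 7 (so σ⁸ = 2401) and c = 12/58 = 0.206897: E[X⁴] = 2401 · (1 + 6·0.206897 + 6·(0.206897)² + (0.206897)³) = 2401 · 2.507073.

So E[X^4] = 6019.481939.


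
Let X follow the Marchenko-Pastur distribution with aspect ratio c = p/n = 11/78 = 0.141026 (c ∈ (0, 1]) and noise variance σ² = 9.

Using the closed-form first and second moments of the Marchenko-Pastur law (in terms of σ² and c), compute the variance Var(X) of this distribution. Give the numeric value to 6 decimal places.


Recall the MP moments m_1 = E[X] = σ² and m_2 = E[X²] = σ⁴ (1 + c).
m_1 = E[X] = σ² = 9, so m_1² = 81.
m_2 = E[X²] = σ⁴ (1 + c) = 81 · (1 + 0.141026) = 81 · 1.141026 = 92.423077.
(Note m_2 − m_1² simplifies to c · σ⁴ = 0.141026 · 81.)

Var(X) = m_2 − m_1² = 92.423077 − 81 = 11.423077.


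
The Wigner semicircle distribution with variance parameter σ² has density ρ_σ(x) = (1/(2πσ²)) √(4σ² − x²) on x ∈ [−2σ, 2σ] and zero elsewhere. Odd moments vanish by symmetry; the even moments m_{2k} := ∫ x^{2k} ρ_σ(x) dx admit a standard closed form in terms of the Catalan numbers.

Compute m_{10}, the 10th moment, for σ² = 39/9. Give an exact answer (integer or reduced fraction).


By the scaled semicircle moment identity, m_{2k} = σ^{2k} · C_k with k = 5.
C_5 = (1/(k+1)) · C(2k, k) = (1/6) · C(10, 5) = (1/6) · 252 = 42.
σ^{2k} = (σ²)^k = (39/9)^5 = 371293/243.

Therefore m_{10} = σ^{10} · C_5 = (371293/243) · 42 = 5198102/81.


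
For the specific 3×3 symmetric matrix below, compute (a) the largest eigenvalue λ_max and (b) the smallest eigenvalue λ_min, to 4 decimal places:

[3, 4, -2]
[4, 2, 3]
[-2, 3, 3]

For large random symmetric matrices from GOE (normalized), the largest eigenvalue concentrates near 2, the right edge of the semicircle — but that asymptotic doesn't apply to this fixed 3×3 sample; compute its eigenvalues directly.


Since M is real symmetric, all three eigenvalues are real; they are the roots of det(λI − M) = λ³ − (tr M) λ² + s λ − det M, where s is the sum of the principal 2×2 minors.
tr M = 3 + 2 + 3 = 8.
s = (3·2 − 4²) + (3·3 − (-2)²) + (2·3 − 3²) = -10 + 5 + (-3) = -8.
det M (expand along row 1) = 3·(-3) − 4·18 + (-2)·16 = -113.
Characteristic polynomial: λ³ − 8λ² − 8λ + 113 = 0.
Substitute λ = y + (tr M)/3 = y + 2.666667 to remove the quadratic term: y³ + p·y + q = 0 with p = s − (tr M)²/3 = -29.333333 and q = −2(tr M)³/27 + (tr M)·s/3 − det M = 53.740741.
Three real roots ⇒ use the trigonometric (Viète) form: r = 2√(−p/3) = 6.253888, φ = arccos(3q/(p·r)) = arccos(-0.878847) = 2.644237 rad.
y_k = r·cos(φ/3 − 2πk/3) for k = 0, 1, 2 gives y = 3.977860, 2.190281, -6.168141.
λ_k = y_k + 2.666667 gives λ = 6.6445, 4.8569, -3.5015 (check: the sum is 8.0000 = tr M).

Hence λ_max = 6.6445 and λ_min = -3.5015.


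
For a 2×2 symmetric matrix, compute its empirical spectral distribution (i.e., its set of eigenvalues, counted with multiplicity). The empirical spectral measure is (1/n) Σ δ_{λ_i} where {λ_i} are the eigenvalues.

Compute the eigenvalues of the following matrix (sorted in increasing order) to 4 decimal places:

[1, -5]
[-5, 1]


Since M is real symmetric, both eigenvalues are real; they are the roots of det(λI − M) = λ² − (tr M) λ + det M.
tr M = 1 + 1 = 2.
det M = 1·1 − (-5)² = 1 − 25 = -24.
Characteristic polynomial: λ² − 2λ − 24 = 0.
Discriminant Δ = (tr M)² − 4·det M = 4 − (-96) = 100; √Δ = 10.000000.
λ = (tr M ± √Δ)/2 = (2 ± 10.000000)/2, giving (tr M − √Δ)/2 = -4.0000 and (tr M + √Δ)/2 = 6.0000.

Eigenvalues sorted in increasing order: [-4.0000, 6.0000].


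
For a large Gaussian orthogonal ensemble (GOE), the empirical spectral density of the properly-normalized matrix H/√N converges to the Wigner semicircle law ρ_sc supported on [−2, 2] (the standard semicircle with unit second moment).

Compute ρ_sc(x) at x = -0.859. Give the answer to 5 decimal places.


ρ_sc(x) = (1/(2π)) √(4 − x²). With x = -0.859:
  4 − x² = 4 − (-0.859)² = 4 − 0.737881 = 3.262119.
  √(4 − x²) = 1.806134.
  1/(2π) = 0.159155.
  ρ_sc(-0.859) = 0.159155 · 1.806134 = 0.287455.

Rounded to 5 decimal places: ρ_sc(-0.859) ≈ 0.28746.


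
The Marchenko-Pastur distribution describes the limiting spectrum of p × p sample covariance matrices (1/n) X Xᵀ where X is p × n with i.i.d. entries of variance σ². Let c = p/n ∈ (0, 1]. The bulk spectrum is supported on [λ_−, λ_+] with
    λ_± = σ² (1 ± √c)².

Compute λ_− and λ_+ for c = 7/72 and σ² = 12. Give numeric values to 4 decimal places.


c = 7/72 = 0.097222; √c = 0.311805.
λ_− = σ² (1 − √c)² = 12 · (1 − 0.311805)² = 12 · (0.688195)² = 5.683352.
λ_+ = σ² (1 + √c)² = 12 · (1 + 0.311805)² = 12 · (1.311805)² = 20.649981.

Rounded to 4 decimal places: λ_− ≈ 5.6834, λ_+ ≈ 20.6500.


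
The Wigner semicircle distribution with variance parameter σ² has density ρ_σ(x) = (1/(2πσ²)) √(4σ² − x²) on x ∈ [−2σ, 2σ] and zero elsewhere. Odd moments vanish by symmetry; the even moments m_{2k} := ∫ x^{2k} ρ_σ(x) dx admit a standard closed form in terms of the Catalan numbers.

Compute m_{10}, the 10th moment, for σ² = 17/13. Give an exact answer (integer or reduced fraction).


By the scaled semicircle moment identity, m_{2k} = σ^{2k} · C_k with k = 5.
C_5 = (1/(k+1)) · C(2k, k) = (1/6) · C(10, 5) = (1/6) · 252 = 42.
σ^{2k} = (σ²)^k = (17/13)^5 = 1419857/371293.

Therefore m_{10} = σ^{10} · C_5 = (1419857/371293) · 42 = 59633994/371293.


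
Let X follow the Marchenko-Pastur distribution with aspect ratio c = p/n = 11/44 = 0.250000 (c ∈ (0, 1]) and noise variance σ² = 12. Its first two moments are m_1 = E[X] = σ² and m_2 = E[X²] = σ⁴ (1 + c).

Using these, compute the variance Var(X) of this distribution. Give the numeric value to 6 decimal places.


m_1 = E[X] = σ² = 12, so m_1² = 144.
m_2 = E[X²] = σ⁴ (1 + c) = 144 · (1 + 0.250000) = 144 · 1.250000 = 180.000000.
(Note m_2 − m_1² simplifies to c · σ⁴ = 0.250000 · 144.)

Var(X) = m_2 − m_1² = 180.000000 − 144 = 36.000000.


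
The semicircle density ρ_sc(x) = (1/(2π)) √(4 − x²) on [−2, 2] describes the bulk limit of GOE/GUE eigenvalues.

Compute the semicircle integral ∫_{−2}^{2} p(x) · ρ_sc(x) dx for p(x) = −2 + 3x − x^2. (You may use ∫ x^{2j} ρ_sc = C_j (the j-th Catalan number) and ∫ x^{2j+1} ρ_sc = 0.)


Write p(x) = Σ a_i x^i, split into monomials and integrate each against ρ_sc separately.
Using ∫ x^{2j} ρ_sc = C_j = (1/(j+1)) C(2j, j) (Catalan numbers) and ∫ x^{2j+1} ρ_sc = 0 (odd monomials vanish by symmetry):
  i = 0 (even): a_0 · C_{0} = -2 · 1 = -2
  i = 1 (odd): ∫ x^1 ρ_sc = 0 (vanishes)
  i = 2 (even): a_2 · C_{1} = -1 · 1 = -1

Summing the contributions: ∫_{−2}^{2} p(x) ρ_sc(x) dx = (-2) + (-1) = -3.


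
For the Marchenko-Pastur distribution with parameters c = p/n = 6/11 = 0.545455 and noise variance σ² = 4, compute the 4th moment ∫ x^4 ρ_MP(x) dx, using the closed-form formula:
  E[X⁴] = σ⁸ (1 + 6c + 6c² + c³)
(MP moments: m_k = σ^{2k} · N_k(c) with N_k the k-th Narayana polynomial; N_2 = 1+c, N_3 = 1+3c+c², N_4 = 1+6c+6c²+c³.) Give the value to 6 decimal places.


E[X⁴] = σ⁸ (1 + 6c + 6c² + c³) (fourth MP moment). With σ² = 4 (so σ⁸ = 256) and c = 6/11 = 0.545455: E[X⁴] = 256 · (1 + 6·0.545455 + 6·(0.545455)² + (0.545455)³) = 256 · 6.220135.

So E[X^4] = 1592.354621.


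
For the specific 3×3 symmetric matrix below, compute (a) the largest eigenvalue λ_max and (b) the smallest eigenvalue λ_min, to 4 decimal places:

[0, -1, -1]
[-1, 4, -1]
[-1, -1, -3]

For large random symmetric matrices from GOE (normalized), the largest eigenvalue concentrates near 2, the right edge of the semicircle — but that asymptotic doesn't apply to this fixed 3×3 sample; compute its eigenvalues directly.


Since M is real symmetric, all three eigenvalues are real; they are the roots of det(λI − M) = λ³ − (tr M) λ² + s λ − det M, where s is the sum of the principal 2×2 minors.
tr M = 0 + 4 + (-3) = 1.
s = (0·4 − (-1)²) + (0·(-3) − (-1)²) + (4·(-3) − (-1)²) = -1 + (-1) + (-13) = -15.
det M (expand along row 1) = 0·(-13) − (-1)·2 + (-1)·5 = -3.
Characteristic polynomial: λ³ − λ² − 15λ + 3 = 0.
Substitute λ = y + (tr M)/3 = y + 0.333333 to remove the quadratic term: y³ + p·y + q = 0 with p = s − (tr M)²/3 = -15.333333 and q = −2(tr M)³/27 + (tr M)·s/3 − det M = -2.074074.
Three real roots ⇒ use the trigonometric (Viète) form: r = 2√(−p/3) = 4.521553, φ = arccos(3q/(p·r)) = arccos(0.089747) = 1.480928 rad.
y_k = r·cos(φ/3 − 2πk/3) for k = 0, 1, 2 gives y = 3.981737, -0.135428, -3.846309.
λ_k = y_k + 0.333333 gives λ = 4.3151, 0.1979, -3.5130 (check: the sum is 1.0000 = tr M).

Hence λ_max = 4.3151 and λ_min = -3.5130.


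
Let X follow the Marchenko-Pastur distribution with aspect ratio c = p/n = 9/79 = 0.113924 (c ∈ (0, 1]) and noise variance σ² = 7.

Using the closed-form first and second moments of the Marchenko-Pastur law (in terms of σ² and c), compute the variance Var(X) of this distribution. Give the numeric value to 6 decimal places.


Recall the MP moments m_1 = E[X] = σ² and m_2 = E[X²] = σ⁴ (1 + c).
m_1 = E[X] = σ² = 7, so m_1² = 49.
m_2 = E[X²] = σ⁴ (1 + c) = 49 · (1 + 0.113924) = 49 · 1.113924 = 54.582278.
(Note m_2 − m_1² simplifies to c · σ⁴ = 0.113924 · 49.)

Var(X) = m_2 − m_1² = 54.582278 − 49 = 5.582278.


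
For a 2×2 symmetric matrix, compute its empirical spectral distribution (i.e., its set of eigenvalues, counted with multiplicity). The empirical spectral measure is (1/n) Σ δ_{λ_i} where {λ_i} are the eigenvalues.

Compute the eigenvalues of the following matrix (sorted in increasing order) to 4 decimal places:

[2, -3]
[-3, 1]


Since M is real symmetric, both eigenvalues are real; they are the roots of det(λI − M) = λ² − (tr M) λ + det M.
tr M = 2 + 1 = 3.
det M = 2·1 − (-3)² = 2 − 9 = -7.
Characteristic polynomial: λ² − 3λ − 7 = 0.
Discriminant Δ = (tr M)² − 4·det M = 9 − (-28) = 37; √Δ = 6.082763.
λ = (tr M ± √Δ)/2 = (3 ± 6.082763)/2, giving (tr M − √Δ)/2 = -1.5414 and (tr M + √Δ)/2 = 4.5414.

Eigenvalues sorted in increasing order: [-1.5414, 4.5414].


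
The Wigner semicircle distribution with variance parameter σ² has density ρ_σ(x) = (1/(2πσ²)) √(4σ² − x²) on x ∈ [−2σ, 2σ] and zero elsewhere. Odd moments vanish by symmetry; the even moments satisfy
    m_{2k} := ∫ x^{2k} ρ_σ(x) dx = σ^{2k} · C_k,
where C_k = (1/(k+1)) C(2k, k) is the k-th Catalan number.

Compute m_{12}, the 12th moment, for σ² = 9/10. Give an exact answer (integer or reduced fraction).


By the scaled semicircle moment identity, m_{2k} = σ^{2k} · C_k with k = 6.
C_6 = (1/(k+1)) · C(2k, k) = (1/7) · C(12, 6) = (1/7) · 924 = 132.
σ^{2k} = (σ²)^k = (9/10)^6 = 531441/1000000.

Therefore m_{12} = σ^{12} · C_6 = (531441/1000000) · 132 = 17537553/250000.


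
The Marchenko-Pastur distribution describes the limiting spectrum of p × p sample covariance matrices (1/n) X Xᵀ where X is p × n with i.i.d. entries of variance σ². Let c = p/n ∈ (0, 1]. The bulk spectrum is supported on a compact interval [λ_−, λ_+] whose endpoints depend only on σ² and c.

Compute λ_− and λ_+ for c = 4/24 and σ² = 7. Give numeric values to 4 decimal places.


c = 4/24 = 0.166667; √c = 0.408248.
λ_− = σ² (1 − √c)² = 7 · (1 − 0.408248)² = 7 · (0.591752)² = 2.451191.
λ_+ = σ² (1 + √c)² = 7 · (1 + 0.408248)² = 7 · (1.408248)² = 13.882143.

Rounded to 4 decimal places: λ_− ≈ 2.4512, λ_+ ≈ 13.8821.


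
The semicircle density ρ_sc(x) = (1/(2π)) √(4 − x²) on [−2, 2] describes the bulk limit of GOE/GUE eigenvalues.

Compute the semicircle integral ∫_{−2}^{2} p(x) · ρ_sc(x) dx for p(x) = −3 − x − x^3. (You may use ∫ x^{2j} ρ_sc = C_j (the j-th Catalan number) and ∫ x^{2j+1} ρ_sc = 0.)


Write p(x) = Σ a_i x^i, split into monomials and integrate each against ρ_sc separately.
Using ∫ x^{2j} ρ_sc = C_j = (1/(j+1)) C(2j, j) (Catalan numbers) and ∫ x^{2j+1} ρ_sc = 0 (odd monomials vanish by symmetry):
  i = 0 (even): a_0 · C_{0} = -3 · 1 = -3
  i = 1 (odd): ∫ x^1 ρ_sc = 0 (vanishes)
  i = 3 (odd): ∫ x^3 ρ_sc = 0 (vanishes)

Summing the contributions: ∫_{−2}^{2} p(x) ρ_sc(x) dx = -3.


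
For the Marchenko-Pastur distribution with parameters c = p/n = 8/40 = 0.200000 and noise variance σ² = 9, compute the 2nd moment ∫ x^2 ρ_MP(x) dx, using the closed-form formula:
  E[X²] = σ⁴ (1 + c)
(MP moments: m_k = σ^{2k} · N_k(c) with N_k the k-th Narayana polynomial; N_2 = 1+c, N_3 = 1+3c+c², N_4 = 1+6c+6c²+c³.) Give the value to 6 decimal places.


E[X²] = σ⁴ (1 + c) (second MP moment). With σ² = 9 (so σ⁴ = 81) and c = 8/40 = 0.200000: E[X²] = 81 · (1 + 0.200000) = 81 · 1.200000.

So E[X^2] = 97.200000.


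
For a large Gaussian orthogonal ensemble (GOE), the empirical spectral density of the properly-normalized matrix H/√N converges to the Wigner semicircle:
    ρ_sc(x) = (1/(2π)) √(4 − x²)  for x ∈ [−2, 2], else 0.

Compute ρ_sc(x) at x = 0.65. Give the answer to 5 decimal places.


ρ_sc(x) = (1/(2π)) √(4 − x²). With x = 0.65:
  4 − x² = 4 − (0.65)² = 4 − 0.422500 = 3.577500.
  √(4 − x²) = 1.891428.
  1/(2π) = 0.159155.
  ρ_sc(0.65) = 0.159155 · 1.891428 = 0.301030.

Rounded to 5 decimal places: ρ_sc(0.65) ≈ 0.30103.


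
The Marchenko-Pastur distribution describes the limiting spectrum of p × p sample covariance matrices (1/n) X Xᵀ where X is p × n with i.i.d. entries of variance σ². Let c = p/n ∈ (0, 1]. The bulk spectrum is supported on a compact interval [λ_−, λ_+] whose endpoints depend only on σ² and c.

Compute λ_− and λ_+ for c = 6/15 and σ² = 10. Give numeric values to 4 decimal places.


c = 6/15 = 0.400000; √c = 0.632456.
λ_− = σ² (1 − √c)² = 10 · (1 − 0.632456)² = 10 · (0.367544)² = 1.350889.
λ_+ = σ² (1 + √c)² = 10 · (1 + 0.632456)² = 10 · (1.632456)² = 26.649111.

Rounded to 4 decimal places: λ_− ≈ 1.3509, λ_+ ≈ 26.6491.


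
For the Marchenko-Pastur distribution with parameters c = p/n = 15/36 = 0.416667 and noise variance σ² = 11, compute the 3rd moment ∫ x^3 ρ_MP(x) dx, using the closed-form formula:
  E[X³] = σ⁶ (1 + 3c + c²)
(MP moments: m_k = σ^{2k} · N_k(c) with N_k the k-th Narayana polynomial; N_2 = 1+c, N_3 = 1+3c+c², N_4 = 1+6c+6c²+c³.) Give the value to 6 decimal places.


E[X³] = σ⁶ (1 + 3c + c²) (third MP moment). With σ² = 11 (so σ⁶ = 1331) and c = 15/36 = 0.416667: E[X³] = 1331 · (1 + 3·0.416667 + (0.416667)²) = 1331 · 2.423611.

So E[X^3] = 3225.826389.


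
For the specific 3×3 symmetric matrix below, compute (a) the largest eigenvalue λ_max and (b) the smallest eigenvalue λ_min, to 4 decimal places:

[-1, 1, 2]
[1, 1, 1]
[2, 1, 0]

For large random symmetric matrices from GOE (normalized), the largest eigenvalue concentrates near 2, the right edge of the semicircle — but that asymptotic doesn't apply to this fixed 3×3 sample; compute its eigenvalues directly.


Since M is real symmetric, all three eigenvalues are real; they are the roots of det(λI − M) = λ³ − (tr M) λ² + s λ − det M, where s is the sum of the principal 2×2 minors.
tr M = -1 + 1 + 0 = 0.
s = ((-1)·1 − 1²) + ((-1)·0 − 2²) + (1·0 − 1²) = -2 + (-4) + (-1) = -7.
det M (expand along row 1) = (-1)·(-1) − 1·(-2) + 2·(-1) = 1.
Characteristic polynomial: λ³ − 7λ − 1 = 0.
Substitute λ = y + (tr M)/3 = y + 0.000000 to remove the quadratic term: y³ + p·y + q = 0 with p = s − (tr M)²/3 = -7.000000 and q = −2(tr M)³/27 + (tr M)·s/3 − det M = -1.000000.
Three real roots ⇒ use the trigonometric (Viète) form: r = 2√(−p/3) = 3.055050, φ = arccos(3q/(p·r)) = arccos(0.140283) = 1.430049 rad.
y_k = r·cos(φ/3 − 2πk/3) for k = 0, 1, 2 gives y = 2.714479, -0.143277, -2.571201.
λ_k = y_k + 0.000000 gives λ = 2.7145, -0.1433, -2.5712 (check: the sum is 0.0000 = tr M).

Hence λ_max = 2.7145 and λ_min = -2.5712.


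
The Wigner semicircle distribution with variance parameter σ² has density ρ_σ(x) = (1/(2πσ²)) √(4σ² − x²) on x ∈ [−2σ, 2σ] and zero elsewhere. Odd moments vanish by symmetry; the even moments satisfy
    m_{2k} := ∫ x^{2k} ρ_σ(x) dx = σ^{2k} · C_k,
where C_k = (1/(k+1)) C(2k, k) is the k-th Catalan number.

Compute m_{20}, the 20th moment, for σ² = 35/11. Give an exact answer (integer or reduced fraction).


By the scaled semicircle moment identity, m_{2k} = σ^{2k} · C_k with k = 10.
C_10 = (1/(k+1)) · C(2k, k) = (1/11) · C(20, 10) = (1/11) · 184756 = 16796.
σ^{2k} = (σ²)^k = (35/11)^10 = 2758547353515625/25937424601.

Therefore m_{20} = σ^{20} · C_10 = (2758547353515625/25937424601) · 16796 = 46332561349648437500/25937424601.


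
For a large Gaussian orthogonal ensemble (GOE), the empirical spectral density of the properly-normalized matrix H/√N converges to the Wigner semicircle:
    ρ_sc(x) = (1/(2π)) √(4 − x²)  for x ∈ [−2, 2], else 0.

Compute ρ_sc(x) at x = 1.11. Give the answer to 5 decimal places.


ρ_sc(x) = (1/(2π)) √(4 − x²). With x = 1.11:
  4 − x² = 4 − (1.11)² = 4 − 1.232100 = 2.767900.
  √(4 − x²) = 1.663701.
  1/(2π) = 0.159155.
  ρ_sc(1.11) = 0.159155 · 1.663701 = 0.264786.

Rounded to 5 decimal places: ρ_sc(1.11) ≈ 0.26479.


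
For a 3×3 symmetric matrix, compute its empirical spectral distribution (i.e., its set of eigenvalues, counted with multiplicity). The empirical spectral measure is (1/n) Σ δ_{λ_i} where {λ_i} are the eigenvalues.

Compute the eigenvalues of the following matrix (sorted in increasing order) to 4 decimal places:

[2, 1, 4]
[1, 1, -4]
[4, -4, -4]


Since M is real symmetric, all three eigenvalues are real; they are the roots of det(λI − M) = λ³ − (tr M) λ² + s λ − det M, where s is the sum of the principal 2×2 minors.
tr M = 2 + 1 + (-4) = -1.
s = (2·1 − 1²) + (2·(-4) − 4²) + (1·(-4) − (-4)²) = 1 + (-24) + (-20) = -43.
det M (expand along row 1) = 2·(-20) − 1·12 + 4·(-8) = -84.
Characteristic polynomial: λ³ + λ² − 43λ + 84 = 0.
Substitute λ = y + (tr M)/3 = y − 0.333333 to remove the quadratic term: y³ + p·y + q = 0 with p = s − (tr M)²/3 = -43.333333 and q = −2(tr M)³/27 + (tr M)·s/3 − det M = 98.407407.
Three real roots ⇒ use the trigonometric (Viète) form: r = 2√(−p/3) = 7.601170, φ = arccos(3q/(p·r)) = arccos(-0.896286) = 2.682119 rad.
y_k = r·cos(φ/3 − 2πk/3) for k = 0, 1, 2 gives y = 4.760369, 2.751823, -7.512192.
λ_k = y_k − 0.333333 gives λ = 4.4270, 2.4185, -7.8455 (check: the sum is -1.0000 = tr M).

Eigenvalues sorted in increasing order: [-7.8455, 2.4185, 4.4270].


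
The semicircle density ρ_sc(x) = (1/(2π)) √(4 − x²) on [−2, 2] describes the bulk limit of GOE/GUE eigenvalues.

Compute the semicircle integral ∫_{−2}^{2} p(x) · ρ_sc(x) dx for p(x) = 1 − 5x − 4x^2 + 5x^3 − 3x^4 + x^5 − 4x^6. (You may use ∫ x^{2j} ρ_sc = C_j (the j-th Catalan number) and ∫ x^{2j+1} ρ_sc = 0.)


Write p(x) = Σ a_i x^i, split into monomials and integrate each against ρ_sc separately.
Using ∫ x^{2j} ρ_sc = C_j = (1/(j+1)) C(2j, j) (Catalan numbers) and ∫ x^{2j+1} ρ_sc = 0 (odd monomials vanish by symmetry):
  i = 0 (even): a_0 · C_{0} = 1 · 1 = 1
  i = 1 (odd): ∫ x^1 ρ_sc = 0 (vanishes)
  i = 2 (even): a_2 · C_{1} = -4 · 1 = -4
  i = 3 (odd): ∫ x^3 ρ_sc = 0 (vanishes)
  i = 4 (even): a_4 · C_{2} = -3 · 2 = -6
  i = 5 (odd): ∫ x^5 ρ_sc = 0 (vanishes)
  i = 6 (even): a_6 · C_{3} = -4 · 5 = -20

Summing the contributions: ∫_{−2}^{2} p(x) ρ_sc(x) dx = 1 + (-4) + (-6) + (-20) = -29.


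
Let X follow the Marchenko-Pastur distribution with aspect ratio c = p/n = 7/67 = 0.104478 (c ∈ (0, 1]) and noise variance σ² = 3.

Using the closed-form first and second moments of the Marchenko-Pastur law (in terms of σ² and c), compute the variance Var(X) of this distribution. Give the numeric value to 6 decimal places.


Recall the MP moments m_1 = E[X] = σ² and m_2 = E[X²] = σ⁴ (1 + c).
m_1 = E[X] = σ² = 3, so m_1² = 9.
m_2 = E[X²] = σ⁴ (1 + c) = 9 · (1 + 0.104478) = 9 · 1.104478 = 9.940299.
(Note m_2 − m_1² simplifies to c · σ⁴ = 0.104478 · 9.)

Var(X) = m_2 − m_1² = 9.940299 − 9 = 0.940299.


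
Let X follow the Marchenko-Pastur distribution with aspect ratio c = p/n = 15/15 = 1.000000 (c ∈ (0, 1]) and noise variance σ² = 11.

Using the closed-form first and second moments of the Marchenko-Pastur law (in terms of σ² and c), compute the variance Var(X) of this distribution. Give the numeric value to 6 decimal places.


Recall the MP moments m_1 = E[X] = σ² and m_2 = E[X²] = σ⁴ (1 + c).
m_1 = E[X] = σ² = 11, so m_1² = 121.
m_2 = E[X²] = σ⁴ (1 + c) = 121 · (1 + 1.000000) = 121 · 2.000000 = 242.000000.
(Note m_2 − m_1² simplifies to c · σ⁴ = 1.000000 · 121.)

Var(X) = m_2 − m_1² = 242.000000 − 121 = 121.000000.


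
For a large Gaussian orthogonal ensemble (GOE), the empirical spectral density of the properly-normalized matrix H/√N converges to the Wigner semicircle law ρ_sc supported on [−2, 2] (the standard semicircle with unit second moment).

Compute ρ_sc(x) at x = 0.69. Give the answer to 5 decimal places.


ρ_sc(x) = (1/(2π)) √(4 − x²). With x = 0.69:
  4 − x² = 4 − (0.69)² = 4 − 0.476100 = 3.523900.
  √(4 − x²) = 1.877205.
  1/(2π) = 0.159155.
  ρ_sc(0.69) = 0.159155 · 1.877205 = 0.298767.

Rounded to 5 decimal places: ρ_sc(0.69) ≈ 0.29877.


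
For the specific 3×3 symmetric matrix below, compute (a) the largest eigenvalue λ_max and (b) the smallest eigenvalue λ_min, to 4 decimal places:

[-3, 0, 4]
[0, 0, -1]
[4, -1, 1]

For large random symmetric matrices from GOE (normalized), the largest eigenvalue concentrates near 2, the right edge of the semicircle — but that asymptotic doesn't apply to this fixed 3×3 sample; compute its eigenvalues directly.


Since M is real symmetric, all three eigenvalues are real; they are the roots of det(λI − M) = λ³ − (tr M) λ² + s λ − det M, where s is the sum of the principal 2×2 minors.
tr M = -3 + 0 + 1 = -2.
s = ((-3)·0 − 0²) + ((-3)·1 − 4²) + (0·1 − (-1)²) = 0 + (-19) + (-1) = -20.
det M (expand along row 1) = (-3)·(-1) − 0·4 + 4·0 = 3.
Characteristic polynomial: λ³ + 2λ² − 20λ − 3 = 0.
Substitute λ = y + (tr M)/3 = y − 0.666667 to remove the quadratic term: y³ + p·y + q = 0 with p = s − (tr M)²/3 = -21.333333 and q = −2(tr M)³/27 + (tr M)·s/3 − det M = 10.925926.
Three real roots ⇒ use the trigonometric (Viète) form: r = 2√(−p/3) = 5.333333, φ = arccos(3q/(p·r)) = arccos(-0.288086) = 1.863024 rad.
y_k = r·cos(φ/3 − 2πk/3) for k = 0, 1, 2 gives y = 4.337560, 0.518694, -4.856254.
λ_k = y_k − 0.666667 gives λ = 3.6709, -0.1480, -5.5229 (check: the sum is -2.0000 = tr M).

Hence λ_max = 3.6709 and λ_min = -5.5229.


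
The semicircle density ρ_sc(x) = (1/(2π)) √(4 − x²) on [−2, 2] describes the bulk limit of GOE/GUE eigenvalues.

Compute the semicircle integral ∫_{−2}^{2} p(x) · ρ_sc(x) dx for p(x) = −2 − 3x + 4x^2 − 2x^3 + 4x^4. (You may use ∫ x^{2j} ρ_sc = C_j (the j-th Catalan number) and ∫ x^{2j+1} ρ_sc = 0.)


Write p(x) = Σ a_i x^i, split into monomials and integrate each against ρ_sc separately.
Using ∫ x^{2j} ρ_sc = C_j = (1/(j+1)) C(2j, j) (Catalan numbers) and ∫ x^{2j+1} ρ_sc = 0 (odd monomials vanish by symmetry):
  i = 0 (even): a_0 · C_{0} = -2 · 1 = -2
  i = 1 (odd): ∫ x^1 ρ_sc = 0 (vanishes)
  i = 2 (even): a_2 · C_{1} = 4 · 1 = 4
  i = 3 (odd): ∫ x^3 ρ_sc = 0 (vanishes)
  i = 4 (even): a_4 · C_{2} = 4 · 2 = 8

Summing the contributions: ∫_{−2}^{2} p(x) ρ_sc(x) dx = (-2) + 4 + 8 = 10.


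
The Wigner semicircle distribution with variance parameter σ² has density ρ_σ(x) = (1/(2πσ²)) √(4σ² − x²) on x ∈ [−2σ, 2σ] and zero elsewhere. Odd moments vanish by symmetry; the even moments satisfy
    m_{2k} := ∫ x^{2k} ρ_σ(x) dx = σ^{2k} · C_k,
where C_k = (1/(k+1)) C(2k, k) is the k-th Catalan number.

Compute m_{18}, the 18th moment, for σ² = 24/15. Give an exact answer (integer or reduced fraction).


By the scaled semicircle moment identity, m_{2k} = σ^{2k} · C_k with k = 9.
C_9 = (1/(k+1)) · C(2k, k) = (1/10) · C(18, 9) = (1/10) · 48620 = 4862.
σ^{2k} = (σ²)^k = (24/15)^9 = 134217728/1953125.

Therefore m_{18} = σ^{18} · C_9 = (134217728/1953125) · 4862 = 652566593536/1953125.


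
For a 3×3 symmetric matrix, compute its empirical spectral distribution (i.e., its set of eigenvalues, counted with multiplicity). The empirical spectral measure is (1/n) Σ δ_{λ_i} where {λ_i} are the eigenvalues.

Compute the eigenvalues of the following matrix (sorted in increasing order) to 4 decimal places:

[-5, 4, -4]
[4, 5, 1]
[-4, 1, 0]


Since M is real symmetric, all three eigenvalues are real; they are the roots of det(λI − M) = λ³ − (tr M) λ² + s λ − det M, where s is the sum of the principal 2×2 minors.
tr M = -5 + 5 + 0 = 0.
s = ((-5)·5 − 4²) + ((-5)·0 − (-4)²) + (5·0 − 1²) = -41 + (-16) + (-1) = -58.
det M (expand along row 1) = (-5)·(-1) − 4·4 + (-4)·24 = -107.
Characteristic polynomial: λ³ − 58λ + 107 = 0.
Substitute λ = y + (tr M)/3 = y + 0.000000 to remove the quadratic term: y³ + p·y + q = 0 with p = s − (tr M)²/3 = -58.000000 and q = −2(tr M)³/27 + (tr M)·s/3 − det M = 107.000000.
Three real roots ⇒ use the trigonometric (Viète) form: r = 2√(−p/3) = 8.793937, φ = arccos(3q/(p·r)) = arccos(-0.629352) = 2.251516 rad.
y_k = r·cos(φ/3 − 2πk/3) for k = 0, 1, 2 gives y = 6.431397, 1.978322, -8.409719.
λ_k = y_k + 0.000000 gives λ = 6.4314, 1.9783, -8.4097 (check: the sum is 0.0000 = tr M).

Eigenvalues sorted in increasing order: [-8.4097, 1.9783, 6.4314].


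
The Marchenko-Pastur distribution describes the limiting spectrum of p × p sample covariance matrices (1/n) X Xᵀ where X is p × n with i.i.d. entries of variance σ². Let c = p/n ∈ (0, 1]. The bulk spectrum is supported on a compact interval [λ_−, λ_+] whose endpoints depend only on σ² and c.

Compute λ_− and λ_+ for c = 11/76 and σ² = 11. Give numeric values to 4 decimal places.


c = 11/76 = 0.144737; √c = 0.380443.
λ_− = σ² (1 − √c)² = 11 · (1 − 0.380443)² = 11 · (0.619557)² = 4.222360.
λ_+ = σ² (1 + √c)² = 11 · (1 + 0.380443)² = 11 · (1.380443)² = 20.961850.

Rounded to 4 decimal places: λ_− ≈ 4.2224, λ_+ ≈ 20.9619.


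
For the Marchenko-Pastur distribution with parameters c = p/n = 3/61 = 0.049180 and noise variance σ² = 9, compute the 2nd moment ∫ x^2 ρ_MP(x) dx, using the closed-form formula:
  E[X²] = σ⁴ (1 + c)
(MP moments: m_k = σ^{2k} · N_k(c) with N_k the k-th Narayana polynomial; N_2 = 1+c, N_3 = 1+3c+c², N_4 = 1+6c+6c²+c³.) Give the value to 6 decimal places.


E[X²] = σ⁴ (1 + c) (second MP moment). With σ² = 9 (so σ⁴ = 81) and c = 3/61 = 0.049180: E[X²] = 81 · (1 + 0.049180) = 81 · 1.049180.

So E[X^2] = 84.983607.


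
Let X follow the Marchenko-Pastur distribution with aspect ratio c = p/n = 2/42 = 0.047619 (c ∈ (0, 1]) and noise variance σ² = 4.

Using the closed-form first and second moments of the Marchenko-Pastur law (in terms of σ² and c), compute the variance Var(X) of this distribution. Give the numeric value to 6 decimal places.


Recall the MP moments m_1 = E[X] = σ² and m_2 = E[X²] = σ⁴ (1 + c).
m_1 = E[X] = σ² = 4, so m_1² = 16.
m_2 = E[X²] = σ⁴ (1 + c) = 16 · (1 + 0.047619) = 16 · 1.047619 = 16.761905.
(Note m_2 − m_1² simplifies to c · σ⁴ = 0.047619 · 16.)

Var(X) = m_2 − m_1² = 16.761905 − 16 = 0.761905.


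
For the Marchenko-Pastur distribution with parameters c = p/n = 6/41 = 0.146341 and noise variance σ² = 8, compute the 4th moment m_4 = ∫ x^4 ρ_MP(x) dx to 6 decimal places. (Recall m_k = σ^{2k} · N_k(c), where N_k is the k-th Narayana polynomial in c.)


E[X⁴] = σ⁸ (1 + 6c + 6c² + c³) (fourth MP moment). With σ² = 8 (so σ⁸ = 4096) and c = 6/41 = 0.146341: E[X⁴] = 4096 · (1 + 6·0.146341 + 6·(0.146341)² + (0.146341)³) = 4096 · 2.009678.

So E[X^4] = 8231.640052.


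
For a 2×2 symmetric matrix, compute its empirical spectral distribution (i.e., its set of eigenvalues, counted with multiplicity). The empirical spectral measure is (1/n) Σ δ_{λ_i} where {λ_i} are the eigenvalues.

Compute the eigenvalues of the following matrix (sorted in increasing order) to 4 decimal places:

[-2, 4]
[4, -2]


Since M is real symmetric, both eigenvalues are real; they are the roots of det(λI − M) = λ² − (tr M) λ + det M.
tr M = -2 + (-2) = -4.
det M = (-2)·(-2) − 4² = 4 − 16 = -12.
Characteristic polynomial: λ² + 4λ − 12 = 0.
Discriminant Δ = (tr M)² − 4·det M = 16 − (-48) = 64; √Δ = 8.000000.
λ = (tr M ± √Δ)/2 = (-4 ± 8.000000)/2, giving (tr M − √Δ)/2 = -6.0000 and (tr M + √Δ)/2 = 2.0000.

Eigenvalues sorted in increasing order: [-6.0000, 2.0000].
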